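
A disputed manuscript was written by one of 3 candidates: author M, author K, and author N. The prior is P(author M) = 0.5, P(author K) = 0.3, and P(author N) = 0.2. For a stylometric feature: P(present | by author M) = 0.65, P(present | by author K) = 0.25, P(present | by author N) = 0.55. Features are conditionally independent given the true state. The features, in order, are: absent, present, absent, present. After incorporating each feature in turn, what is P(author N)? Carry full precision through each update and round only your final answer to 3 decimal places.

0.252

After 'absent': normaliser = 0.35·0.5000 + 0.75·0.3000 + 0.45·0.2000; P(author M) ≈ 0.3571, P(author K) ≈ 0.4592, P(author N) ≈ 0.1837
After 'present': normaliser = 0.65·0.3571 + 0.25·0.4592 + 0.55·0.1837; P(author M) ≈ 0.5182, P(author K) ≈ 0.2563, P(author N) ≈ 0.2255
After 'absent': normaliser = 0.35·0.5182 + 0.75·0.2563 + 0.45·0.2255; P(author M) ≈ 0.3818, P(author K) ≈ 0.4046, P(author N) ≈ 0.2136
After 'present': normaliser = 0.65·0.3818 + 0.25·0.4046 + 0.55·0.2136; P(author M) ≈ 0.5316, P(author K) ≈ 0.2167, P(author N) ≈ 0.2517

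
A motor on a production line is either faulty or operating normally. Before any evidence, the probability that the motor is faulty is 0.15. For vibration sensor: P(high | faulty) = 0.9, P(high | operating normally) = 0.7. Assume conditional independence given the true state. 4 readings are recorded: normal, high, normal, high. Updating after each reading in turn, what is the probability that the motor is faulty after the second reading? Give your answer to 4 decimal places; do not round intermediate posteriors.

After 'normal': P(faulty) = 0.1·0.1500 / (0.1·0.1500 + 0.3·0.8500) ≈ 0.0556
After 'high': P(faulty) = 0.9·0.0556 / (0.9·0.0556 + 0.7·0.9444) ≈ 0.0703

0.0703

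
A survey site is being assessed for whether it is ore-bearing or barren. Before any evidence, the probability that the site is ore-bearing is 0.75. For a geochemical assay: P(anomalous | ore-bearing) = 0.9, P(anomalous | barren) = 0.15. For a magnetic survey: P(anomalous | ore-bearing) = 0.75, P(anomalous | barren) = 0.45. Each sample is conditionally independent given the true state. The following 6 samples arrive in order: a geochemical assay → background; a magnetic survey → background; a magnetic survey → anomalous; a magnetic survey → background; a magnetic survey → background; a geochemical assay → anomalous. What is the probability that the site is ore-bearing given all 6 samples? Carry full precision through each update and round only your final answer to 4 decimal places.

After a geochemical assay='background': P(ore) = 0.1·0.7500 / (0.1·0.7500 + 0.85·0.2500) ≈ 0.2609
After a magnetic survey='background': P(ore) = 0.25·0.2609 / (0.25·0.2609 + 0.55·0.7391) ≈ 0.1382
After a magnetic survey='anomalous': P(ore) = 0.75·0.1382 / (0.75·0.1382 + 0.45·0.8618) ≈ 0.2110
After a magnetic survey='background': P(ore) = 0.25·0.2110 / (0.25·0.2110 + 0.55·0.7890) ≈ 0.1084
After a magnetic survey='background': P(ore) = 0.25·0.1084 / (0.25·0.1084 + 0.55·0.8916) ≈ 0.0524
After a geochemical assay='anomalous': P(ore) = 0.9·0.0524 / (0.9·0.0524 + 0.15·0.9476) ≈ 0.2489

0.2489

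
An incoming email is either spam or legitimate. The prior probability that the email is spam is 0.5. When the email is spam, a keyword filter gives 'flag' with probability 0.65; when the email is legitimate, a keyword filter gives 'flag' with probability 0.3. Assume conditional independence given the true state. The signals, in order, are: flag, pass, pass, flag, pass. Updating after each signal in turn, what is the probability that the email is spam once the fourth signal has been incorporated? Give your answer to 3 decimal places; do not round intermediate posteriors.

0.540

After 'flag': P(spam) = 0.65·0.5000 / (0.65·0.5000 + 0.3·0.5000) ≈ 0.6842
After 'pass': P(spam) = 0.35·0.6842 / (0.35·0.6842 + 0.7·0.3158) ≈ 0.5200
After 'pass': P(spam) = 0.35·0.5200 / (0.35·0.5200 + 0.7·0.4800) ≈ 0.3514
After 'flag': P(spam) = 0.65·0.3514 / (0.65·0.3514 + 0.3·0.6486) ≈ 0.5399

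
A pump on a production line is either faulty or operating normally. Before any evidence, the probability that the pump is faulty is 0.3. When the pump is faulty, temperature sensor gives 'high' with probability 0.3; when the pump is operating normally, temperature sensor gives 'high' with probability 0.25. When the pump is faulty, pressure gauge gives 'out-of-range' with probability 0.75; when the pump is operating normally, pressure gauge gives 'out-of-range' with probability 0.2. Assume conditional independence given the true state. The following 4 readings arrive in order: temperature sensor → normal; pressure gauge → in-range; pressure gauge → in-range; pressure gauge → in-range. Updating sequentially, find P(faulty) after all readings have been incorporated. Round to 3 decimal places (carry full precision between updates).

0.012

After temperature sensor='normal': P(faulty) = 0.7·0.3000 / (0.7·0.3000 + 0.75·0.7000) ≈ 0.2857
After pressure gauge='in-range': P(faulty) = 0.25·0.2857 / (0.25·0.2857 + 0.8·0.7143) ≈ 0.1111
After pressure gauge='in-range': P(faulty) = 0.25·0.1111 / (0.25·0.1111 + 0.8·0.8889) ≈ 0.0376
After pressure gauge='in-range': P(faulty) = 0.25·0.0376 / (0.25·0.0376 + 0.8·0.9624) ≈ 0.0121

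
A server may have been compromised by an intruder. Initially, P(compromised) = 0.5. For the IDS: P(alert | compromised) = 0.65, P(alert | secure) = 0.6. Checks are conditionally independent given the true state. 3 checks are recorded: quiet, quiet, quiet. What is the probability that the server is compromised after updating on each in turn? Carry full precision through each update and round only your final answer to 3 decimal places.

After 'quiet': P(compromised) = 0.35·0.5000 / (0.35·0.5000 + 0.4·0.5000) ≈ 0.4667
After 'quiet': P(compromised) = 0.35·0.4667 / (0.35·0.4667 + 0.4·0.5333) ≈ 0.4336
After 'quiet': P(compromised) = 0.35·0.4336 / (0.35·0.4336 + 0.4·0.5664) ≈ 0.4012

0.401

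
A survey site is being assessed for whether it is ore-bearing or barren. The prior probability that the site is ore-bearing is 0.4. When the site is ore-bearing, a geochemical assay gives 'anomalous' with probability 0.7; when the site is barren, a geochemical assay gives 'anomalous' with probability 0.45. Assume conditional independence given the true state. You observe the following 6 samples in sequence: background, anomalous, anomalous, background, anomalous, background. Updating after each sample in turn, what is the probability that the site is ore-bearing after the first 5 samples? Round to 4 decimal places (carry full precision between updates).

0.4275

After 'background': P(ore) = 0.3·0.4000 / (0.3·0.4000 + 0.55·0.6000) ≈ 0.2667
After 'anomalous': P(ore) = 0.7·0.2667 / (0.7·0.2667 + 0.45·0.7333) ≈ 0.3613
After 'anomalous': P(ore) = 0.7·0.3613 / (0.7·0.3613 + 0.45·0.6387) ≈ 0.4681
After 'background': P(ore) = 0.3·0.4681 / (0.3·0.4681 + 0.55·0.5319) ≈ 0.3243
After 'anomalous': P(ore) = 0.7·0.3243 / (0.7·0.3243 + 0.45·0.6757) ≈ 0.4275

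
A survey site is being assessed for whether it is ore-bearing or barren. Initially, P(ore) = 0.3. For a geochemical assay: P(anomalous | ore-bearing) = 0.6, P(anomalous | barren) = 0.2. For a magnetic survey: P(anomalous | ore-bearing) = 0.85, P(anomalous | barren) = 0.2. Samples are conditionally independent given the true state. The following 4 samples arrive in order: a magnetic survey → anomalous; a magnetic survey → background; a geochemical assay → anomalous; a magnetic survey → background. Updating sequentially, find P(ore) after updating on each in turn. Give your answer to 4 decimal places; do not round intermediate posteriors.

0.1611

After a magnetic survey='anomalous': P(ore) = 0.85·0.3000 / (0.85·0.3000 + 0.2·0.7000) ≈ 0.6456
After a magnetic survey='background': P(ore) = 0.15·0.6456 / (0.15·0.6456 + 0.8·0.3544) ≈ 0.2546
After a geochemical assay='anomalous': P(ore) = 0.6·0.2546 / (0.6·0.2546 + 0.2·0.7454) ≈ 0.5061
After a magnetic survey='background': P(ore) = 0.15·0.5061 / (0.15·0.5061 + 0.8·0.4939) ≈ 0.1611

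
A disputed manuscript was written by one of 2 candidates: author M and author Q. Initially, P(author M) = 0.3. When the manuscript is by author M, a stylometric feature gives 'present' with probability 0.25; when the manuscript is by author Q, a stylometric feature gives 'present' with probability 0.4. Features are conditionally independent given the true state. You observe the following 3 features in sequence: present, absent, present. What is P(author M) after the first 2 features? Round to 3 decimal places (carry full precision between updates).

After 'present': P(author M) = 0.25·0.3000 / (0.25·0.3000 + 0.4·0.7000) ≈ 0.2113
After 'absent': P(author M) = 0.75·0.2113 / (0.75·0.2113 + 0.6·0.7887) ≈ 0.2508

0.251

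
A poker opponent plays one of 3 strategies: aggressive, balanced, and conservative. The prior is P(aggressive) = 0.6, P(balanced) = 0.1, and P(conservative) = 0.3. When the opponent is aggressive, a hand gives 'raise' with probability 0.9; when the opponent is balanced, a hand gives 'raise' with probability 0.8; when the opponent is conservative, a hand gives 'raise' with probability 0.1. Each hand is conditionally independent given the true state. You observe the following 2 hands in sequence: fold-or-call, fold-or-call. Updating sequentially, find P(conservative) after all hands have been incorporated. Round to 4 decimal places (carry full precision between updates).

0.9605

Each posterior becomes the prior for the next update.
After 'fold-or-call': normaliser = 0.1·0.6000 + 0.2·0.1000 + 0.9·0.3000; P(aggressive) ≈ 0.1714, P(balanced) ≈ 0.0571, P(conservative) ≈ 0.7714
After 'fold-or-call': normaliser = 0.1·0.1714 + 0.2·0.0571 + 0.9·0.7714; P(aggressive) ≈ 0.0237, P(balanced) ≈ 0.0158, P(conservative) ≈ 0.9605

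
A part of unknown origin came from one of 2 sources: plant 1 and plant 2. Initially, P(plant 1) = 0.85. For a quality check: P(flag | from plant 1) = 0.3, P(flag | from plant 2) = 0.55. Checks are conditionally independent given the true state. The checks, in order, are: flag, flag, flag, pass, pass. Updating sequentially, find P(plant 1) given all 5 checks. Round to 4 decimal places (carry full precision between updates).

0.6899

After 'flag': P(plant 1) = 0.3·0.8500 / (0.3·0.8500 + 0.55·0.1500) ≈ 0.7556
After 'flag': P(plant 1) = 0.3·0.7556 / (0.3·0.7556 + 0.55·0.2444) ≈ 0.6277
After 'flag': P(plant 1) = 0.3·0.6277 / (0.3·0.6277 + 0.55·0.3723) ≈ 0.4791
After 'pass': P(plant 1) = 0.7·0.4791 / (0.7·0.4791 + 0.45·0.5209) ≈ 0.5886
After 'pass': P(plant 1) = 0.7·0.5886 / (0.7·0.5886 + 0.45·0.4114) ≈ 0.6899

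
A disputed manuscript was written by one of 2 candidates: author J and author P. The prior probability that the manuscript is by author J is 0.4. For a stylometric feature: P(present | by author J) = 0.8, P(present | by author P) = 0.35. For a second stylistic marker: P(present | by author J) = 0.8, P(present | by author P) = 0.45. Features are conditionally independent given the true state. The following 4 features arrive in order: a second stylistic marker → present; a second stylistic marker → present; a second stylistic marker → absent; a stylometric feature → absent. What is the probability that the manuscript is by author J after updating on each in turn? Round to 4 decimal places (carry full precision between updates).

0.1908

Each posterior becomes the prior for the next update.
After a second stylistic marker='present': P(author J) = 0.8·0.4000 / (0.8·0.4000 + 0.45·0.6000) ≈ 0.5424
After a second stylistic marker='present': P(author J) = 0.8·0.5424 / (0.8·0.5424 + 0.45·0.4576) ≈ 0.6781
After a second stylistic marker='absent': P(author J) = 0.2·0.6781 / (0.2·0.6781 + 0.55·0.3219) ≈ 0.4338
After a stylometric feature='absent': P(author J) = 0.2·0.4338 / (0.2·0.4338 + 0.65·0.5662) ≈ 0.1908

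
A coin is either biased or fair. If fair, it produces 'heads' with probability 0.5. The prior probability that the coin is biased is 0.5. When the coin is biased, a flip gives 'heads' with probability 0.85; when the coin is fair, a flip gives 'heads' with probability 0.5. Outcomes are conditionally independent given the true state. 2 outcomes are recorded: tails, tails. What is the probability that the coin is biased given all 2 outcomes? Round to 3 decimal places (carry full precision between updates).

0.083

After 'tails': P(biased) = 0.15·0.5000 / (0.15·0.5000 + 0.5·0.5000) ≈ 0.2308
After 'tails': P(biased) = 0.15·0.2308 / (0.15·0.2308 + 0.5·0.7692) ≈ 0.0826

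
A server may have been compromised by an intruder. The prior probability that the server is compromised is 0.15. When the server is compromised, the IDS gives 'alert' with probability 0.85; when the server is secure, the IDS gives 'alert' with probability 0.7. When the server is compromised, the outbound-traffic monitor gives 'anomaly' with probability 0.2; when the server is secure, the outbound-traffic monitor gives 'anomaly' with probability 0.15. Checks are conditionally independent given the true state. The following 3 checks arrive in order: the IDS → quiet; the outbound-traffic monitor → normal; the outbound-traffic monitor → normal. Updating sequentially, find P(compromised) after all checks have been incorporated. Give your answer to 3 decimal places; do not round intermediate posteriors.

0.072

After the IDS='quiet': P(compromised) = 0.15·0.1500 / (0.15·0.1500 + 0.3·0.8500) ≈ 0.0811
After the outbound-traffic monitor='normal': P(compromised) = 0.8·0.0811 / (0.8·0.0811 + 0.85·0.9189) ≈ 0.0767
After the outbound-traffic monitor='normal': P(compromised) = 0.8·0.0767 / (0.8·0.0767 + 0.85·0.9233) ≈ 0.0725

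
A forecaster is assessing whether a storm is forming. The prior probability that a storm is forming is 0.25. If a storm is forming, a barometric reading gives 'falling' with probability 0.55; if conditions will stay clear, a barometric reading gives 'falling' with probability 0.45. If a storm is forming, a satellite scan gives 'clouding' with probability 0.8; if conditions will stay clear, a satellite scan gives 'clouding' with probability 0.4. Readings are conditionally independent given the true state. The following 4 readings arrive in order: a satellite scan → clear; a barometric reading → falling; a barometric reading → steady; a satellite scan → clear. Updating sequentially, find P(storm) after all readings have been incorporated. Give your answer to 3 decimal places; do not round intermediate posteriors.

0.036

After a satellite scan='clear': P(storm) = 0.2·0.2500 / (0.2·0.2500 + 0.6·0.7500) ≈ 0.1000
After a barometric reading='falling': P(storm) = 0.55·0.1000 / (0.55·0.1000 + 0.45·0.9000) ≈ 0.1196
After a barometric reading='steady': P(storm) = 0.45·0.1196 / (0.45·0.1196 + 0.55·0.8804) ≈ 0.1000
After a satellite scan='clear': P(storm) = 0.2·0.1000 / (0.2·0.1000 + 0.6·0.9000) ≈ 0.0357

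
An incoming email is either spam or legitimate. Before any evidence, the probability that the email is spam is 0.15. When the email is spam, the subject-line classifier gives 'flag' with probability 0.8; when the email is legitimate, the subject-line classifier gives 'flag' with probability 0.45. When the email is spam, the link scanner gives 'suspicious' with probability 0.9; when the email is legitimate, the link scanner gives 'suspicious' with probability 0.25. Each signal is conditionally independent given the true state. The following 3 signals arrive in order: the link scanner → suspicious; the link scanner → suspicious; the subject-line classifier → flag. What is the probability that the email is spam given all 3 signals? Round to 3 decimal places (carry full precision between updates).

0.803

Each posterior becomes the prior for the next update.
After the link scanner='suspicious': P(spam) = 0.9·0.1500 / (0.9·0.1500 + 0.25·0.8500) ≈ 0.3885
After the link scanner='suspicious': P(spam) = 0.9·0.3885 / (0.9·0.3885 + 0.25·0.6115) ≈ 0.6958
After the subject-line classifier='flag': P(spam) = 0.8·0.6958 / (0.8·0.6958 + 0.45·0.3042) ≈ 0.8026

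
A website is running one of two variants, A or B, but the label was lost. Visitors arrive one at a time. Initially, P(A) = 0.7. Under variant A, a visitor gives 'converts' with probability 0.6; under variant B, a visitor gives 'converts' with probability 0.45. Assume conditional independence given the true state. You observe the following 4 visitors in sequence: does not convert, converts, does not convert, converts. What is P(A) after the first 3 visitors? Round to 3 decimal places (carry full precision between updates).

0.622

After 'does not convert': P(A) = 0.4·0.7000 / (0.4·0.7000 + 0.55·0.3000) ≈ 0.6292
After 'converts': P(A) = 0.6·0.6292 / (0.6·0.6292 + 0.45·0.3708) ≈ 0.6935
After 'does not convert': P(A) = 0.4·0.6935 / (0.4·0.6935 + 0.55·0.3065) ≈ 0.6220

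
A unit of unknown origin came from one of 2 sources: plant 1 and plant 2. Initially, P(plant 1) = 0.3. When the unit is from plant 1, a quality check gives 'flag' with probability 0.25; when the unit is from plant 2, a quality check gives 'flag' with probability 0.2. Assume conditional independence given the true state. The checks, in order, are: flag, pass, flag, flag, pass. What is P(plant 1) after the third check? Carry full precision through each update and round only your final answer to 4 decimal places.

0.3857

After 'flag': P(plant 1) = 0.25·0.3000 / (0.25·0.3000 + 0.2·0.7000) ≈ 0.3488
After 'pass': P(plant 1) = 0.75·0.3488 / (0.75·0.3488 + 0.8·0.6512) ≈ 0.3343
After 'flag': P(plant 1) = 0.25·0.3343 / (0.25·0.3343 + 0.2·0.6657) ≈ 0.3857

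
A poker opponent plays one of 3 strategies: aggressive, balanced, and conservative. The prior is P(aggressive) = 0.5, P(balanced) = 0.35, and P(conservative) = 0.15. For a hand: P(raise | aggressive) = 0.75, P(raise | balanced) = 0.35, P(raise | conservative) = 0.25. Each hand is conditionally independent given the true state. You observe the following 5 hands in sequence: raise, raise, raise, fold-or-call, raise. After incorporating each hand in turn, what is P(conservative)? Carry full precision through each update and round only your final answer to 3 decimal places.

0.010

After 'raise': normaliser = 0.75·0.5000 + 0.35·0.3500 + 0.25·0.1500; P(aggressive) ≈ 0.7009, P(balanced) ≈ 0.2290, P(conservative) ≈ 0.0701
After 'raise': normaliser = 0.75·0.7009 + 0.35·0.2290 + 0.25·0.0701; P(aggressive) ≈ 0.8433, P(balanced) ≈ 0.1286, P(conservative) ≈ 0.0281
After 'raise': normaliser = 0.75·0.8433 + 0.35·0.1286 + 0.25·0.0281; P(aggressive) ≈ 0.9240, P(balanced) ≈ 0.0657, P(conservative) ≈ 0.0103
After 'fold-or-call': normaliser = 0.25·0.9240 + 0.65·0.0657 + 0.75·0.0103; P(aggressive) ≈ 0.8208, P(balanced) ≈ 0.1518, P(conservative) ≈ 0.0274
After 'raise': normaliser = 0.75·0.8208 + 0.35·0.1518 + 0.25·0.0274; P(aggressive) ≈ 0.9112, P(balanced) ≈ 0.0787, P(conservative) ≈ 0.0101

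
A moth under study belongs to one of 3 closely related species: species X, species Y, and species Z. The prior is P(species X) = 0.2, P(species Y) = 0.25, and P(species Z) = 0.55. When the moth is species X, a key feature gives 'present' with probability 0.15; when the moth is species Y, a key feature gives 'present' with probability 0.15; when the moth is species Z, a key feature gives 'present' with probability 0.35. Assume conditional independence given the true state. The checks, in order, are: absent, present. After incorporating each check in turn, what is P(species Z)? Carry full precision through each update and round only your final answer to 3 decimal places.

After 'absent': normaliser = 0.85·0.2000 + 0.85·0.2500 + 0.65·0.5500; P(species X) ≈ 0.2297, P(species Y) ≈ 0.2872, P(species Z) ≈ 0.4831
After 'present': normaliser = 0.15·0.2297 + 0.15·0.2872 + 0.35·0.4831; P(species X) ≈ 0.1397, P(species Y) ≈ 0.1747, P(species Z) ≈ 0.6856

0.686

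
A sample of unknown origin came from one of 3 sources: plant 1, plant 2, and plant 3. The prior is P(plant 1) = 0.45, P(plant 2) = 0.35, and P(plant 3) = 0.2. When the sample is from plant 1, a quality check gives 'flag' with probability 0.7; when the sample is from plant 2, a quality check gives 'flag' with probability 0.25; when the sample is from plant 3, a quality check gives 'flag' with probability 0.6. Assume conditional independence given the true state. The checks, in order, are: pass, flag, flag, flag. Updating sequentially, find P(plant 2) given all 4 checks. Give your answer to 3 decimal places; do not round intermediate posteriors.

Apply Bayes' rule sequentially, carrying P(plant 2) forward.
After 'pass': normaliser = 0.3·0.4500 + 0.75·0.3500 + 0.4·0.2000; P(plant 1) ≈ 0.2827, P(plant 2) ≈ 0.5497, P(plant 3) ≈ 0.1675
After 'flag': normaliser = 0.7·0.2827 + 0.25·0.5497 + 0.6·0.1675; P(plant 1) ≈ 0.4541, P(plant 2) ≈ 0.3153, P(plant 3) ≈ 0.2306
After 'flag': normaliser = 0.7·0.4541 + 0.25·0.3153 + 0.6·0.2306; P(plant 1) ≈ 0.5940, P(plant 2) ≈ 0.1473, P(plant 3) ≈ 0.2586
After 'flag': normaliser = 0.7·0.5940 + 0.25·0.1473 + 0.6·0.2586; P(plant 1) ≈ 0.6841, P(plant 2) ≈ 0.0606, P(plant 3) ≈ 0.2553

0.061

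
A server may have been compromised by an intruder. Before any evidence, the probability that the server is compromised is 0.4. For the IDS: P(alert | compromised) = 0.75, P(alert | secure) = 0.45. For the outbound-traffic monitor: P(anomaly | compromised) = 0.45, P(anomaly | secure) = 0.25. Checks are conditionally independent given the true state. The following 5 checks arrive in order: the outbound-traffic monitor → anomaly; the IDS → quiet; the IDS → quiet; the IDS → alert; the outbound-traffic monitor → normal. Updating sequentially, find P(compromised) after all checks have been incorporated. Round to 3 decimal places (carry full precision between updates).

After the outbound-traffic monitor='anomaly': P(compromised) = 0.45·0.4000 / (0.45·0.4000 + 0.25·0.6000) ≈ 0.5455
After the IDS='quiet': P(compromised) = 0.25·0.5455 / (0.25·0.5455 + 0.55·0.4545) ≈ 0.3529
After the IDS='quiet': P(compromised) = 0.25·0.3529 / (0.25·0.3529 + 0.55·0.6471) ≈ 0.1987
After the IDS='alert': P(compromised) = 0.75·0.1987 / (0.75·0.1987 + 0.45·0.8013) ≈ 0.2924
After the outbound-traffic monitor='normal': P(compromised) = 0.55·0.2924 / (0.55·0.2924 + 0.75·0.7076) ≈ 0.2326

0.233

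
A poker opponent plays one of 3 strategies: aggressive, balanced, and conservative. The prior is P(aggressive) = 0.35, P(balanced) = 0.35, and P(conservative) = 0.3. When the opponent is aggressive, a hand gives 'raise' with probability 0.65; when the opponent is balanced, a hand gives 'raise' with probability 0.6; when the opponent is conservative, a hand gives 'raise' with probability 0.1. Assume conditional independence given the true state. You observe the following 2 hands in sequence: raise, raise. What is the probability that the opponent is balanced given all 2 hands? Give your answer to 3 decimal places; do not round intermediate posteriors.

After 'raise': normaliser = 0.65·0.3500 + 0.6·0.3500 + 0.1·0.3000; P(aggressive) ≈ 0.4866, P(balanced) ≈ 0.4492, P(conservative) ≈ 0.0642
After 'raise': normaliser = 0.65·0.4866 + 0.6·0.4492 + 0.1·0.0642; P(aggressive) ≈ 0.5341, P(balanced) ≈ 0.4551, P(conservative) ≈ 0.0108

0.455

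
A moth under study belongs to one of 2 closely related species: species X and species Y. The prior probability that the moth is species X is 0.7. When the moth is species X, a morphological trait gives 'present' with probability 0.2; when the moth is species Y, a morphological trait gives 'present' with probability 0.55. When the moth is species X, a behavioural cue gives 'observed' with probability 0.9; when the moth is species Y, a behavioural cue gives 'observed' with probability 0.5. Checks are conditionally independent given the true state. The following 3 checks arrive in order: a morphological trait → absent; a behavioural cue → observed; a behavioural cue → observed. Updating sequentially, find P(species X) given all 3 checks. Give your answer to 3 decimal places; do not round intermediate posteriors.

0.931

After a morphological trait='absent': P(species X) = 0.8·0.7000 / (0.8·0.7000 + 0.45·0.3000) ≈ 0.8058
After a behavioural cue='observed': P(species X) = 0.9·0.8058 / (0.9·0.8058 + 0.5·0.1942) ≈ 0.8819
After a behavioural cue='observed': P(species X) = 0.9·0.8819 / (0.9·0.8819 + 0.5·0.1181) ≈ 0.9307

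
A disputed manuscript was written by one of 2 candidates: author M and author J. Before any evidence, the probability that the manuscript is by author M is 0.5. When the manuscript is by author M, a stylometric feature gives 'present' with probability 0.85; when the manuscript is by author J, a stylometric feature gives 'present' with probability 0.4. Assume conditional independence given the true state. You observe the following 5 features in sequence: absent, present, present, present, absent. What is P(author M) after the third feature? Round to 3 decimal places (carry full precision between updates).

After 'absent': P(author M) = 0.15·0.5000 / (0.15·0.5000 + 0.6·0.5000) ≈ 0.2000
After 'present': P(author M) = 0.85·0.2000 / (0.85·0.2000 + 0.4·0.8000) ≈ 0.3469
After 'present': P(author M) = 0.85·0.3469 / (0.85·0.3469 + 0.4·0.6531) ≈ 0.5303

0.530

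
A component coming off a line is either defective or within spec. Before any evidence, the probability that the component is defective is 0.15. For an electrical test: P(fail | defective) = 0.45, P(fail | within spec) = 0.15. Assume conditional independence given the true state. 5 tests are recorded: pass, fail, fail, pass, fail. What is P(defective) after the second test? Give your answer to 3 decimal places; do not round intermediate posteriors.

Apply Bayes' rule sequentially, carrying P(defective) forward.
After 'pass': P(defective) = 0.55·0.1500 / (0.55·0.1500 + 0.85·0.8500) ≈ 0.1025
After 'fail': P(defective) = 0.45·0.1025 / (0.45·0.1025 + 0.15·0.8975) ≈ 0.2552

0.255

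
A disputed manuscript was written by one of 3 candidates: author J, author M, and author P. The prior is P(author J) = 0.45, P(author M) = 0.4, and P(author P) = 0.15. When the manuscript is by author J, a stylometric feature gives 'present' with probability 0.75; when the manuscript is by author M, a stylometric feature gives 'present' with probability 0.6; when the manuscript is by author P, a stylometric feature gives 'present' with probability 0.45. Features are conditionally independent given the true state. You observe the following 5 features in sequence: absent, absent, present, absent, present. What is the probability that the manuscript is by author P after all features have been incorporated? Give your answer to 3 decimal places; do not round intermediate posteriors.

0.277

After 'absent': normaliser = 0.25·0.4500 + 0.4·0.4000 + 0.55·0.1500; P(author J) ≈ 0.3169, P(author M) ≈ 0.4507, P(author P) ≈ 0.2324
After 'absent': normaliser = 0.25·0.3169 + 0.4·0.4507 + 0.55·0.2324; P(author J) ≈ 0.2045, P(author M) ≈ 0.4655, P(author P) ≈ 0.3300
After 'present': normaliser = 0.75·0.2045 + 0.6·0.4655 + 0.45·0.3300; P(author J) ≈ 0.2640, P(author M) ≈ 0.4805, P(author P) ≈ 0.2555
After 'absent': normaliser = 0.25·0.2640 + 0.4·0.4805 + 0.55·0.2555; P(author J) ≈ 0.1655, P(author M) ≈ 0.4821, P(author P) ≈ 0.3524
After 'present': normaliser = 0.75·0.1655 + 0.6·0.4821 + 0.45·0.3524; P(author J) ≈ 0.2170, P(author M) ≈ 0.5057, P(author P) ≈ 0.2773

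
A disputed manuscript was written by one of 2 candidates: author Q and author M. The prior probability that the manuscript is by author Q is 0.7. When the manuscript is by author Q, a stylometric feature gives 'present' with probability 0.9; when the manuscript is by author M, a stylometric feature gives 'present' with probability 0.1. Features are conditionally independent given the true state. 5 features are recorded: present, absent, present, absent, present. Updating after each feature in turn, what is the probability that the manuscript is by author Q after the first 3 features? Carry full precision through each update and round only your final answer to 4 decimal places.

After 'present': P(author Q) = 0.9·0.7000 / (0.9·0.7000 + 0.1·0.3000) ≈ 0.9545
After 'absent': P(author Q) = 0.1·0.9545 / (0.1·0.9545 + 0.9·0.0455) ≈ 0.7000
After 'present': P(author Q) = 0.9·0.7000 / (0.9·0.7000 + 0.1·0.3000) ≈ 0.9545

0.9545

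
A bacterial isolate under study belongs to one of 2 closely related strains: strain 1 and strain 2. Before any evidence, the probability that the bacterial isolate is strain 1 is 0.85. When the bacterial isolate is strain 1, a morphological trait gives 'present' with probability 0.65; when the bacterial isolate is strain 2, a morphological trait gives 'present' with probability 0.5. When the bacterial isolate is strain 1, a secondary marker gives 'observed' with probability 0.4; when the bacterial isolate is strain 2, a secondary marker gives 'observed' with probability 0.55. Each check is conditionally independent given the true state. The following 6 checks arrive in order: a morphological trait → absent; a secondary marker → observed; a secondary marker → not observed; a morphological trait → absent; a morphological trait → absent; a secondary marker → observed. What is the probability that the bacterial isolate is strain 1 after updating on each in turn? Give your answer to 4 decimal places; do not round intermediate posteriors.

0.5782

Each posterior becomes the prior for the next update.
After a morphological trait='absent': P(strain 1) = 0.35·0.8500 / (0.35·0.8500 + 0.5·0.1500) ≈ 0.7987
After a secondary marker='observed': P(strain 1) = 0.4·0.7987 / (0.4·0.7987 + 0.55·0.2013) ≈ 0.7426
After a secondary marker='not observed': P(strain 1) = 0.6·0.7426 / (0.6·0.7426 + 0.45·0.2574) ≈ 0.7937
After a morphological trait='absent': P(strain 1) = 0.35·0.7937 / (0.35·0.7937 + 0.5·0.2063) ≈ 0.7292
After a morphological trait='absent': P(strain 1) = 0.35·0.7292 / (0.35·0.7292 + 0.5·0.2708) ≈ 0.6534
After a secondary marker='observed': P(strain 1) = 0.4·0.6534 / (0.4·0.6534 + 0.55·0.3466) ≈ 0.5782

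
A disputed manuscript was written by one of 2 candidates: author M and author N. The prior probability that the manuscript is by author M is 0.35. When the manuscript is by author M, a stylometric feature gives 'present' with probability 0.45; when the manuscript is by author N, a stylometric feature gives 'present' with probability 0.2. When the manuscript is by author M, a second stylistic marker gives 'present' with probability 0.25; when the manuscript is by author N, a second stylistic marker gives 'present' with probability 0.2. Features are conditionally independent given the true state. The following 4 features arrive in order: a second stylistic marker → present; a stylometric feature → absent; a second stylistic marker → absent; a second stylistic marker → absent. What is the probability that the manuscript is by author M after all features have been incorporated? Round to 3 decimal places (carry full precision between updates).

After a second stylistic marker='present': P(author M) = 0.25·0.3500 / (0.25·0.3500 + 0.2·0.6500) ≈ 0.4023
After a stylometric feature='absent': P(author M) = 0.55·0.4023 / (0.55·0.4023 + 0.8·0.5977) ≈ 0.3164
After a second stylistic marker='absent': P(author M) = 0.75·0.3164 / (0.75·0.3164 + 0.8·0.6836) ≈ 0.3026
After a second stylistic marker='absent': P(author M) = 0.75·0.3026 / (0.75·0.3026 + 0.8·0.6974) ≈ 0.2891

0.289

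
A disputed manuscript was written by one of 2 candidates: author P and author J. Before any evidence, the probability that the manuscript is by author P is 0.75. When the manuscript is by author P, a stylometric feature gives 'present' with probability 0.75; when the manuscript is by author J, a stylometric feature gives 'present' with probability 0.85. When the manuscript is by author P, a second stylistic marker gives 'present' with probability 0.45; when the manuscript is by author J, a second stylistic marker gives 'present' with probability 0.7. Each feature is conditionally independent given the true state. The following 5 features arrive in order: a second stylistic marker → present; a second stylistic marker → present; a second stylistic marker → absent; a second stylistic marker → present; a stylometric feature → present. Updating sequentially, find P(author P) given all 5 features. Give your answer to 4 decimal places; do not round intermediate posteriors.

0.5632

After a second stylistic marker='present': P(author P) = 0.45·0.7500 / (0.45·0.7500 + 0.7·0.2500) ≈ 0.6585
After a second stylistic marker='present': P(author P) = 0.45·0.6585 / (0.45·0.6585 + 0.7·0.3415) ≈ 0.5535
After a second stylistic marker='absent': P(author P) = 0.55·0.5535 / (0.55·0.5535 + 0.3·0.4465) ≈ 0.6945
After a second stylistic marker='present': P(author P) = 0.45·0.6945 / (0.45·0.6945 + 0.7·0.3055) ≈ 0.5937
After a stylometric feature='present': P(author P) = 0.75·0.5937 / (0.75·0.5937 + 0.85·0.4063) ≈ 0.5632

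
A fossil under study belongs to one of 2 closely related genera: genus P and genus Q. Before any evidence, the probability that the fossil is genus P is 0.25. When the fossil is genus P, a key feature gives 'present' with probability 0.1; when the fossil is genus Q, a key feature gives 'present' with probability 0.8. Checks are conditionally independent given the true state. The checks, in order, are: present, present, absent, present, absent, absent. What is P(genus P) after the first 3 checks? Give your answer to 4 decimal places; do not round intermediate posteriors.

After 'present': P(genus P) = 0.1·0.2500 / (0.1·0.2500 + 0.8·0.7500) ≈ 0.0400
After 'present': P(genus P) = 0.1·0.0400 / (0.1·0.0400 + 0.8·0.9600) ≈ 0.0052
After 'absent': P(genus P) = 0.9·0.0052 / (0.9·0.0052 + 0.2·0.9948) ≈ 0.0229

0.0229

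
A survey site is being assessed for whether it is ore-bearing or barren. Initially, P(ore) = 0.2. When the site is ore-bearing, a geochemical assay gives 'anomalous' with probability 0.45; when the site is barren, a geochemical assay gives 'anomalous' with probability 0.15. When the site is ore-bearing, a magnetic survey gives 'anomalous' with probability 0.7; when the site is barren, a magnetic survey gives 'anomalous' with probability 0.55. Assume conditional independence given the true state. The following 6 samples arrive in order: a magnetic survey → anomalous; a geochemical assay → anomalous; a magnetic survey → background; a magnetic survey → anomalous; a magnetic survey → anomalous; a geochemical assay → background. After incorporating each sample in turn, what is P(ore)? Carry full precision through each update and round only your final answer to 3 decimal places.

After a magnetic survey='anomalous': P(ore) = 0.7·0.2000 / (0.7·0.2000 + 0.55·0.8000) ≈ 0.2414
After a geochemical assay='anomalous': P(ore) = 0.45·0.2414 / (0.45·0.2414 + 0.15·0.7586) ≈ 0.4884
After a magnetic survey='background': P(ore) = 0.3·0.4884 / (0.3·0.4884 + 0.45·0.5116) ≈ 0.3889
After a magnetic survey='anomalous': P(ore) = 0.7·0.3889 / (0.7·0.3889 + 0.55·0.6111) ≈ 0.4475
After a magnetic survey='anomalous': P(ore) = 0.7·0.4475 / (0.7·0.4475 + 0.55·0.5525) ≈ 0.5076
After a geochemical assay='background': P(ore) = 0.55·0.5076 / (0.55·0.5076 + 0.85·0.4924) ≈ 0.4001

0.400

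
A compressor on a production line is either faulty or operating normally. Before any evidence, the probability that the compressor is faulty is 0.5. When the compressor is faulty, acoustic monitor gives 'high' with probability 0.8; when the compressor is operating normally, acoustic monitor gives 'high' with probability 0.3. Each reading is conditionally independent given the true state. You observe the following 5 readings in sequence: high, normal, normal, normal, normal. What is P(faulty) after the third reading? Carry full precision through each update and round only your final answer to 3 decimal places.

0.179

After 'high': P(faulty) = 0.8·0.5000 / (0.8·0.5000 + 0.3·0.5000) ≈ 0.7273
After 'normal': P(faulty) = 0.2·0.7273 / (0.2·0.7273 + 0.7·0.2727) ≈ 0.4324
After 'normal': P(faulty) = 0.2·0.4324 / (0.2·0.4324 + 0.7·0.5676) ≈ 0.1788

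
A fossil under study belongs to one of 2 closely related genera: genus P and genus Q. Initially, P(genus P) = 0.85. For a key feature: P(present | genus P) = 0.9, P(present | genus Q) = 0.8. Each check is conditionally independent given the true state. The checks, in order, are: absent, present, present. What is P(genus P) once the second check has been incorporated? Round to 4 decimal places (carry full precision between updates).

0.7612

Each posterior becomes the prior for the next update.
After 'absent': P(genus P) = 0.1·0.8500 / (0.1·0.8500 + 0.2·0.1500) ≈ 0.7391
After 'present': P(genus P) = 0.9·0.7391 / (0.9·0.7391 + 0.8·0.2609) ≈ 0.7612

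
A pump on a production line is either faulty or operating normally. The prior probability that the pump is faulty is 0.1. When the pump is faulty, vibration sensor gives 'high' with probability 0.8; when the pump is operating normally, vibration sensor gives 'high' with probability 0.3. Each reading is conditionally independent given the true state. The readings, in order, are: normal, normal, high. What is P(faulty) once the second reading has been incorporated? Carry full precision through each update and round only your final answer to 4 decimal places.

0.0090

After 'normal': P(faulty) = 0.2·0.1000 / (0.2·0.1000 + 0.7·0.9000) ≈ 0.0308
After 'normal': P(faulty) = 0.2·0.0308 / (0.2·0.0308 + 0.7·0.9692) ≈ 0.0090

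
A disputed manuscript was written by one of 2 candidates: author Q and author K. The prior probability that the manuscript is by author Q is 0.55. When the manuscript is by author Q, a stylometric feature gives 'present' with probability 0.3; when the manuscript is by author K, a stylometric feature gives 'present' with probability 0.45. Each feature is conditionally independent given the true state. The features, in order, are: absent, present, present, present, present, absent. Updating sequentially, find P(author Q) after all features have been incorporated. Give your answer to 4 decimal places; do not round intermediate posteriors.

0.2811

After 'absent': P(author Q) = 0.7·0.5500 / (0.7·0.5500 + 0.55·0.4500) ≈ 0.6087
After 'present': P(author Q) = 0.3·0.6087 / (0.3·0.6087 + 0.45·0.3913) ≈ 0.5091
After 'present': P(author Q) = 0.3·0.5091 / (0.3·0.5091 + 0.45·0.4909) ≈ 0.4088
After 'present': P(author Q) = 0.3·0.4088 / (0.3·0.4088 + 0.45·0.5912) ≈ 0.3155
After 'present': P(author Q) = 0.3·0.3155 / (0.3·0.3155 + 0.45·0.6845) ≈ 0.2350
After 'absent': P(author Q) = 0.7·0.2350 / (0.7·0.2350 + 0.55·0.7650) ≈ 0.2811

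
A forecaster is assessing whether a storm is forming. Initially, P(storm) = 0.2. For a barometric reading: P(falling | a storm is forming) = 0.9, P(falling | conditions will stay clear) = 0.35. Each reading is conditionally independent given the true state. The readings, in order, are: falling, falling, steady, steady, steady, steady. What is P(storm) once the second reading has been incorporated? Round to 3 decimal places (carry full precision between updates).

After 'falling': P(storm) = 0.9·0.2000 / (0.9·0.2000 + 0.35·0.8000) ≈ 0.3913
After 'falling': P(storm) = 0.9·0.3913 / (0.9·0.3913 + 0.35·0.6087) ≈ 0.6231

0.623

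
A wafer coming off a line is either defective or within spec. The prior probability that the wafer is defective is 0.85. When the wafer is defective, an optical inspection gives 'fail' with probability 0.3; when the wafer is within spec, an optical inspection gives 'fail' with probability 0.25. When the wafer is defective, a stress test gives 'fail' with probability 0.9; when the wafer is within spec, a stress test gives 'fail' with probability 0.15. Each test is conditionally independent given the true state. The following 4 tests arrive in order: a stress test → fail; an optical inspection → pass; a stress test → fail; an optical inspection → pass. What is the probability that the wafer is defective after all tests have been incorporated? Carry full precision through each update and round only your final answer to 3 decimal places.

0.994

After a stress test='fail': P(defective) = 0.9·0.8500 / (0.9·0.8500 + 0.15·0.1500) ≈ 0.9714
After an optical inspection='pass': P(defective) = 0.7·0.9714 / (0.7·0.9714 + 0.75·0.0286) ≈ 0.9695
After a stress test='fail': P(defective) = 0.9·0.9695 / (0.9·0.9695 + 0.15·0.0305) ≈ 0.9948
After an optical inspection='pass': P(defective) = 0.7·0.9948 / (0.7·0.9948 + 0.75·0.0052) ≈ 0.9944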